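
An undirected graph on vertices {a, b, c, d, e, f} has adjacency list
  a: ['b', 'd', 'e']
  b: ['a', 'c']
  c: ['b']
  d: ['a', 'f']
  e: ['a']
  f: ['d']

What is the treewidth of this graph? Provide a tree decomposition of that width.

The largest bag has 2 vertices, giving width 1; this decomposition certifies tw(G) ≤ 1. Since G has at least one edge (e.g. e–a), it is not an edgeless graph, so tw(G) ≥ 1. Combining the bounds, tw(G) = 1.

Treewidth 1.
Bags: B1 = {a, e}  B2 = {a, b}  B3 = {a, d}  B4 = {d, f}  B5 = {b, c}
Tree: B1–B2, B2–B3, B3–B4, B2–B5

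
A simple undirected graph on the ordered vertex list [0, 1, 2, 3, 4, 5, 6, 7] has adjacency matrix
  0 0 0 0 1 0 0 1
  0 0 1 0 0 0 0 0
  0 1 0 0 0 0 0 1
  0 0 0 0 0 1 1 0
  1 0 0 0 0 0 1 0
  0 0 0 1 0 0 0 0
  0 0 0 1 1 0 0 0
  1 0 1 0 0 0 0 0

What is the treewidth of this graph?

A width-1 tree decomposition is:
Bags: B1 = {1, 2}  B2 = {2, 7}  B3 = {0, 7}  B4 = {0, 4}  B5 = {4, 6}  B6 = {3, 6}  B7 = {3, 5}
Tree: B1–B2, B2–B3, B3–B4, B4–B5, B5–B6, B6–B7
Each bag holds 2 vertices, so the decomposition has width 1, which upper-bounds the treewidth. G has an edge, so its treewidth is at least 1. Combining the bounds, tw(G) = 1.

1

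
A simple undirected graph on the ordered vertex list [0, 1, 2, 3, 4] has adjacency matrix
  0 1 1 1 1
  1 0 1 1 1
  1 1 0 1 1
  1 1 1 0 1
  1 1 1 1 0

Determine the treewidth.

4

A width-4 tree decomposition is:
Bags: B1 = {0, 1, 2, 3, 4}
Tree: (single bag)
A single bag containing all 5 vertices is trivially a valid decomposition of width 4. For the lower bound, the 5 vertices {0, 1, 2, 3, 4} are pairwise adjacent, and any tree decomposition puts a clique entirely inside one bag — forcing width ≥ 4. Combining the bounds, tw(G) = 4.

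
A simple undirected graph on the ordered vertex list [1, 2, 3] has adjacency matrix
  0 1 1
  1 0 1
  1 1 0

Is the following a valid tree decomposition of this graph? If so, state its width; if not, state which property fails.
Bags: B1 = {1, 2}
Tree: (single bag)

No — vertex 3 appears in no bag.

A tree decomposition must satisfy three properties: every vertex lies in some bag; for every edge, both endpoints lie together in some bag; and for every vertex, the bags containing it form a connected subtree. Here vertex 3 appears in no bag, so the decomposition is invalid.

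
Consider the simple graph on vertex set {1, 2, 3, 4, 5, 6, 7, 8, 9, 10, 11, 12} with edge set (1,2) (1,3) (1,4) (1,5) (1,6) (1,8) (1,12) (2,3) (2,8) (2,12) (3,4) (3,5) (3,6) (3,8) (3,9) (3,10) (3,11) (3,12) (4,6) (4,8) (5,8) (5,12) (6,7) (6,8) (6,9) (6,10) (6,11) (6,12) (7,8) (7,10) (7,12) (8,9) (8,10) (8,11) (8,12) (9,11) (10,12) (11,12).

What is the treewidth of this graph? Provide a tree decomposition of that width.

Each bag holds 5 vertices, so the decomposition has width 4, which upper-bounds the treewidth. For the lower bound, the 5 vertices {1, 2, 3, 8, 12} are pairwise adjacent, and any tree decomposition puts a clique entirely inside one bag — forcing width ≥ 4. Hence tw(G) = 4 exactly.

Treewidth 4.
One optimal decomposition is:
Bags: B1 = {3, 6, 8, 11, 12}  B2 = {3, 6, 8, 10, 12}  B3 = {3, 6, 8, 9, 11}  B4 = {1, 3, 6, 8, 12}  B5 = {1, 3, 5, 8, 12}  B6 = {1, 3, 4, 6, 8}  B7 = {1, 2, 3, 8, 12}  B8 = {6, 7, 8, 10, 12}
Tree: B1–B2, B1–B3, B2–B4, B4–B5, B4–B6, B4–B7, B2–B8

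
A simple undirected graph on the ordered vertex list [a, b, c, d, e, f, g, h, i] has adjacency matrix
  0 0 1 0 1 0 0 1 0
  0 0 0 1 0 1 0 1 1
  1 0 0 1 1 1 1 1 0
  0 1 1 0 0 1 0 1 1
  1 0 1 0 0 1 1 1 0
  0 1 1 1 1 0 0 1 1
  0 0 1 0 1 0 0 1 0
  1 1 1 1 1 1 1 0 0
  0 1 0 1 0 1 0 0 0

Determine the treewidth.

3

A width-3 tree decomposition is:
Bags: B1 = {c, d, f, h}  B2 = {c, e, f, h}  B3 = {b, d, f, h}  B4 = {a, c, e, h}  B5 = {b, d, f, i}  B6 = {c, e, g, h}
Tree: B1–B2, B1–B3, B2–B4, B3–B5, B2–B6
Each bag holds 4 vertices, so the decomposition has width 3, which upper-bounds the treewidth. On the other hand G contains the 4-clique {c, d, f, h}. A clique must lie in a single bag of any decomposition, so no decomposition can have width below 3. The upper and lower bounds meet at 3, so that is the treewidth.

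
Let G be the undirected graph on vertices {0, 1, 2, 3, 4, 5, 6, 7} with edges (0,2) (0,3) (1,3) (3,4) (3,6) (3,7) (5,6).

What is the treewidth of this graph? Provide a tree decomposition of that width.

Every bag has size at most 2, so the width is 2 − 1 = 1 and tw(G) ≤ 1. Any graph with an edge has treewidth ≥ 1, and G has the edge 1–3. Therefore the treewidth is 1.

Treewidth 1.
One optimal decomposition is:
Bags: B1 = {1, 3}  B2 = {3, 4}  B3 = {3, 6}  B4 = {5, 6}  B5 = {0, 3}  B6 = {0, 2}  B7 = {3, 7}
Tree: B1–B2, B2–B3, B3–B4, B1–B5, B5–B6, B3–B7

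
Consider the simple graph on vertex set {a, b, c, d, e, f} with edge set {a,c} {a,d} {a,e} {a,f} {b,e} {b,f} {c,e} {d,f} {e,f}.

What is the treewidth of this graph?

2

A width-2 tree decomposition is:
Bags: B1 = {a, c, e}  B2 = {a, e, f}  B3 = {a, d, f}  B4 = {b, e, f}
Tree: B1–B2, B2–B3, B2–B4
Each bag holds 3 vertices, so the decomposition has width 2, which upper-bounds the treewidth. Conversely, {a, c, e} is a clique of size 3, and the vertices of any clique must share a bag in every tree decomposition; so some bag has ≥ 3 vertices and tw(G) ≥ 2. Hence tw(G) = 2 exactly.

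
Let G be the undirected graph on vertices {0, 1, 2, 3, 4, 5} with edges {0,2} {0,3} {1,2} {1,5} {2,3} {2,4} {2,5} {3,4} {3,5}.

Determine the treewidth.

2

A width-2 tree decomposition is:
Bags: B1 = {0, 2, 3}  B2 = {2, 3, 5}  B3 = {1, 2, 5}  B4 = {2, 3, 4}
Tree: B1–B2, B2–B3, B2–B4
Every bag has size at most 3, so the width is 3 − 1 = 2 and tw(G) ≤ 2. Conversely, {1, 2, 5} is a clique of size 3, and the vertices of any clique must share a bag in every tree decomposition; so some bag has ≥ 3 vertices and tw(G) ≥ 2. Hence tw(G) = 2 exactly.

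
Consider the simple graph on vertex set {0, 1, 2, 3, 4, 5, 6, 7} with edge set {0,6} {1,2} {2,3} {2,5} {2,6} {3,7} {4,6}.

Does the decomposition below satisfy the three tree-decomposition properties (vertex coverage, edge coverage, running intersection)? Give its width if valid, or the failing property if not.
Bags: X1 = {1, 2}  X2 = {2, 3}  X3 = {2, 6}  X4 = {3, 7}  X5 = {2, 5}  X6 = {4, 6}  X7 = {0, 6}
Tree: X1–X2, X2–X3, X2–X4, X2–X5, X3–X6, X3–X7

Every vertex of G appears in some bag (union = {0, 1, 2, 3, 4, 5, 6, 7}); every edge is covered by a bag; and for each vertex v the set of bags containing v is connected in the bag tree. The decomposition is therefore valid. The largest bag has 2 vertices, so the width is 1.

Yes; width 1.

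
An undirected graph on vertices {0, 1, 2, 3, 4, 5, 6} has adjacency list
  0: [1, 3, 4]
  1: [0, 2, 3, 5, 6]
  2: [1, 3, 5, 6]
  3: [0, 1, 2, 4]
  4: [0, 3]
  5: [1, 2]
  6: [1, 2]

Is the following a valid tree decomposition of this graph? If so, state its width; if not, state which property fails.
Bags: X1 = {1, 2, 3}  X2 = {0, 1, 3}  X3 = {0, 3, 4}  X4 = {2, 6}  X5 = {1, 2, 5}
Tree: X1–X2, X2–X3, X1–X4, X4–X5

A tree decomposition must satisfy three properties: every vertex lies in some bag; for every edge, both endpoints lie together in some bag; and for every vertex, the bags containing it form a connected subtree. Here edge (1,6) lies in no bag, so the decomposition is invalid.

No — edge (1,6) lies in no bag.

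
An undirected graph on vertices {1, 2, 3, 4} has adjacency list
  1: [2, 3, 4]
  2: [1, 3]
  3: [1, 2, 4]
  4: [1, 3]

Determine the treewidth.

A width-2 tree decomposition is:
Bags: B1 = {1, 2, 3}  B2 = {1, 3, 4}
Tree: B1–B2
Every bag has size at most 3, so the width is 3 − 1 = 2 and tw(G) ≤ 2. For the lower bound, the 3 vertices {1, 2, 3} are pairwise adjacent, and any tree decomposition puts a clique entirely inside one bag — forcing width ≥ 2. Hence tw(G) = 2 exactly.

2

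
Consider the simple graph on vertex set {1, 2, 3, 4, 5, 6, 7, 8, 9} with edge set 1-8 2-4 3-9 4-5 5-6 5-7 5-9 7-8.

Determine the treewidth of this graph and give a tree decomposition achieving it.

Treewidth 1.
One such decomposition:
Bags: B1 = {5, 9}  B2 = {5, 6}  B3 = {3, 9}  B4 = {4, 5}  B5 = {5, 7}  B6 = {2, 4}  B7 = {7, 8}  B8 = {1, 8}
Tree: B1–B2, B1–B3, B2–B4, B1–B5, B4–B6, B5–B7, B7–B8

The largest bag has 2 vertices, giving width 1; this decomposition certifies tw(G) ≤ 1. Any graph with an edge has treewidth ≥ 1, and G has the edge 5–9. Hence tw(G) = 1 exactly.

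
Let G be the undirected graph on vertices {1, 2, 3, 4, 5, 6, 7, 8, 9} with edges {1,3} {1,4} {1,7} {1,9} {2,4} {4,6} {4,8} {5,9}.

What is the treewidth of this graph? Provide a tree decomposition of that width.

Every bag has size at most 2, so the width is 2 − 1 = 1 and tw(G) ≤ 1. Any graph with an edge has treewidth ≥ 1, and G has the edge 9–1. The upper and lower bounds meet at 1, so that is the treewidth.

Treewidth 1.
One such decomposition:
Bags: B1 = {1, 9}  B2 = {1, 3}  B3 = {1, 4}  B4 = {1, 7}  B5 = {5, 9}  B6 = {2, 4}  B7 = {4, 6}  B8 = {4, 8}
Tree: B1–B2, B2–B3, B3–B4, B1–B5, B3–B6, B6–B7, B6–B8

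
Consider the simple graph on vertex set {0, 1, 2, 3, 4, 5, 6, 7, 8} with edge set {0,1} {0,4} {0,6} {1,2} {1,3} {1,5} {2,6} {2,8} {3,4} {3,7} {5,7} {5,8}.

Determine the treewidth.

A width-3 tree decomposition is:
Bags: B1 = {0, 2, 6, 8}  B2 = {0, 1, 2, 8}  B3 = {0, 1, 5, 8}  B4 = {0, 1, 4, 5}  B5 = {1, 3, 4, 5}  B6 = {3, 4, 5, 7}
Tree: B1–B2, B2–B3, B3–B4, B4–B5, B5–B6
The largest bag has 4 vertices, giving width 3; this decomposition certifies tw(G) ≤ 3. For the lower bound: the 4 vertex sets {2,6,8}, {0}, {1}, {3,4,5,7} are disjoint, each induces a connected subgraph, and every pair is joined by at least one edge of G. Contracting each set to a single vertex therefore yields K_{4} as a minor, and since treewidth is minor-monotone, tw(G) ≥ tw(K_{4}) = 3. Therefore the treewidth is 3.

3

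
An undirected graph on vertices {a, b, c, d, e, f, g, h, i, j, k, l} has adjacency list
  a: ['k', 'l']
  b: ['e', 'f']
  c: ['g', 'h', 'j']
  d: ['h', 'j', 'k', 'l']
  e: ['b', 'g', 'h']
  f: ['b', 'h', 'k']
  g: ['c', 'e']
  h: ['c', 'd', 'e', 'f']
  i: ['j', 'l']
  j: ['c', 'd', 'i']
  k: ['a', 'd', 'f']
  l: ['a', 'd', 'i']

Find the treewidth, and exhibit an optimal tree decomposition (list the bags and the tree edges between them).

Treewidth 3.
One optimal decomposition is:
Bags: B1 = {b, e, f, g}  B2 = {e, f, g, h}  B3 = {c, f, g, h}  B4 = {c, f, h, k}  B5 = {c, d, h, k}  B6 = {c, d, j, k}  B7 = {a, d, j, k}  B8 = {a, d, j, l}  B9 = {a, i, j, l}
Tree: B1–B2, B2–B3, B3–B4, B4–B5, B5–B6, B6–B7, B7–B8, B8–B9

Each bag holds 4 vertices, so the decomposition has width 3, which upper-bounds the treewidth. For the lower bound: the 4 vertex sets {b,e,g}, {f}, {h}, {c,d,j,k} are disjoint, each induces a connected subgraph, and every pair is joined by at least one edge of G. Contracting each set to a single vertex therefore yields K_{4} as a minor, and since treewidth is minor-monotone, tw(G) ≥ tw(K_{4}) = 3. Hence tw(G) = 3 exactly.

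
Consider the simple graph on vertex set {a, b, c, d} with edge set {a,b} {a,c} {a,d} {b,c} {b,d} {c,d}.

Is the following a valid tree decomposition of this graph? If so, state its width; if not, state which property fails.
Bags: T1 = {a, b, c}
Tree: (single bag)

A tree decomposition must satisfy three properties: every vertex lies in some bag; for every edge, both endpoints lie together in some bag; and for every vertex, the bags containing it form a connected subtree. Here vertex d appears in no bag, so the decomposition is invalid.

No — vertex d appears in no bag.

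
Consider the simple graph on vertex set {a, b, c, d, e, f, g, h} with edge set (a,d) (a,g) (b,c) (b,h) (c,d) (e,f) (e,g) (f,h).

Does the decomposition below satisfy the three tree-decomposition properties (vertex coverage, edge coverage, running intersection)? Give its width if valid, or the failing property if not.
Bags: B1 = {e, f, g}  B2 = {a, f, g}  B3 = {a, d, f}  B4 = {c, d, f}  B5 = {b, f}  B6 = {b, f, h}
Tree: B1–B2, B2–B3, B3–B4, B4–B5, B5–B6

A tree decomposition must satisfy three properties: every vertex lies in some bag; for every edge, both endpoints lie together in some bag; and for every vertex, the bags containing it form a connected subtree. Here edge (c,b) lies in no bag, so the decomposition is invalid.

No — edge (c,b) lies in no bag.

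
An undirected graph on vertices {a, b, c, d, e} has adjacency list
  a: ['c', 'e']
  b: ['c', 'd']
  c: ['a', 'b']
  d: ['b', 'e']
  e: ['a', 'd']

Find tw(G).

2

A width-2 tree decomposition is:
Bags: B1 = {b, c, d}  B2 = {c, d, e}  B3 = {a, c, e}
Tree: B1–B2, B2–B3
Every bag has size at most 3, so the width is 3 − 1 = 2 and tw(G) ≤ 2. For the lower bound, G contains the cycle c–b–d–e–a–c, so G is not a forest; only forests have treewidth ≤ 1, hence tw(G) ≥ 2. Hence tw(G) = 2 exactly.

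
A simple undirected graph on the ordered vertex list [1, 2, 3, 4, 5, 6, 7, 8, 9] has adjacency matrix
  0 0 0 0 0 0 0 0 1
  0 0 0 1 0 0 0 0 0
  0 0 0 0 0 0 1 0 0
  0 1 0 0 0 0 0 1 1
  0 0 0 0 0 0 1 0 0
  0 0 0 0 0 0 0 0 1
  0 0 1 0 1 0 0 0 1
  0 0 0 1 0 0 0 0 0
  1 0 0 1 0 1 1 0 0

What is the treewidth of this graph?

A width-1 tree decomposition is:
Bags: B1 = {7, 9}  B2 = {1, 9}  B3 = {4, 9}  B4 = {2, 4}  B5 = {4, 8}  B6 = {3, 7}  B7 = {6, 9}  B8 = {5, 7}
Tree: B1–B2, B2–B3, B3–B4, B3–B5, B1–B6, B2–B7, B6–B8
Every bag has size at most 2, so the width is 2 − 1 = 1 and tw(G) ≤ 1. Since G has at least one edge (e.g. 9–7), it is not an edgeless graph, so tw(G) ≥ 1. Combining the bounds, tw(G) = 1.

1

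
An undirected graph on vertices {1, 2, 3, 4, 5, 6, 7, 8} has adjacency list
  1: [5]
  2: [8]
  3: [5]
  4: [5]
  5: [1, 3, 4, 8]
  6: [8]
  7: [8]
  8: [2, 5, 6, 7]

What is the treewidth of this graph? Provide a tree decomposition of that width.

Each bag holds 2 vertices, so the decomposition has width 1, which upper-bounds the treewidth. G has an edge, so its treewidth is at least 1. Therefore the treewidth is 1.

Treewidth 1.
Bags: B1 = {2, 8}  B2 = {5, 8}  B3 = {6, 8}  B4 = {7, 8}  B5 = {3, 5}  B6 = {4, 5}  B7 = {1, 5}
Tree: B1–B2, B1–B3, B2–B4, B2–B5, B5–B6, B6–B7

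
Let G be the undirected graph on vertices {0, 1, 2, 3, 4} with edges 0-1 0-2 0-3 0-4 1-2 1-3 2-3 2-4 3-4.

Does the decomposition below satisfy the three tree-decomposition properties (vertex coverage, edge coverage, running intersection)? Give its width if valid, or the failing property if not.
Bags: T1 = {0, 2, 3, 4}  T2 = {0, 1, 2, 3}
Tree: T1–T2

Yes; width 3.

Vertex coverage: the bags together contain {0, 1, 2, 3, 4}, the full vertex set. Edge coverage: each edge of G has both endpoints in at least one bag. Running intersection: for every vertex, the bags containing it form a connected subtree. All three properties hold, so this is a valid tree decomposition of width max|bag| − 1 = 3, and hence tw(G) ≤ 3.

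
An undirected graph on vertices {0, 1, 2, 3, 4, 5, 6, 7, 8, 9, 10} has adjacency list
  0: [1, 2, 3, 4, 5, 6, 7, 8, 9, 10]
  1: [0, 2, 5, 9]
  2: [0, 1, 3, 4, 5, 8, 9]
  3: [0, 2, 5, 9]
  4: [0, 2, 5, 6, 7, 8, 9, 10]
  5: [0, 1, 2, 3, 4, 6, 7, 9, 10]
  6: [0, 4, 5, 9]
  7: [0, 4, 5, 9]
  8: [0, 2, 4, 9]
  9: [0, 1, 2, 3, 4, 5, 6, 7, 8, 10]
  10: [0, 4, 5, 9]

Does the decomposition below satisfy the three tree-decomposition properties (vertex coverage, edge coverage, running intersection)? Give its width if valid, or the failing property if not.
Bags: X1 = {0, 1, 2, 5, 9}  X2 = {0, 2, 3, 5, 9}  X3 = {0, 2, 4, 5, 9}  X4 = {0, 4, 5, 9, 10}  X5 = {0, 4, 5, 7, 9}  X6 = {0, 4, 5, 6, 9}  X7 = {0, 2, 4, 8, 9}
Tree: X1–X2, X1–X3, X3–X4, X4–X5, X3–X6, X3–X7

Checking the three conditions: (i) the bags cover all of {0, 1, 2, 3, 4, 5, 6, 7, 8, 9, 10}; (ii) for each edge, some bag contains both endpoints; (iii) the bags containing any fixed vertex form a subtree. All hold, so the decomposition is valid with width 5 − 1 = 4.

Yes; width 4.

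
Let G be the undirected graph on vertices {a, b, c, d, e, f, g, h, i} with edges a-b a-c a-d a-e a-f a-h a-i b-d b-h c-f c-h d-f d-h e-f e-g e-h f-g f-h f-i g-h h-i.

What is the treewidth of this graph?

A width-3 tree decomposition is:
Bags: B1 = {a, c, f, h}  B2 = {a, e, f, h}  B3 = {e, f, g, h}  B4 = {a, d, f, h}  B5 = {a, f, h, i}  B6 = {a, b, d, h}
Tree: B1–B2, B2–B3, B2–B4, B2–B5, B4–B6
The largest bag has 4 vertices, giving width 3; this decomposition certifies tw(G) ≤ 3. For the lower bound, the 4 vertices {e, f, g, h} are pairwise adjacent, and any tree decomposition puts a clique entirely inside one bag — forcing width ≥ 3. Combining the bounds, tw(G) = 3.

3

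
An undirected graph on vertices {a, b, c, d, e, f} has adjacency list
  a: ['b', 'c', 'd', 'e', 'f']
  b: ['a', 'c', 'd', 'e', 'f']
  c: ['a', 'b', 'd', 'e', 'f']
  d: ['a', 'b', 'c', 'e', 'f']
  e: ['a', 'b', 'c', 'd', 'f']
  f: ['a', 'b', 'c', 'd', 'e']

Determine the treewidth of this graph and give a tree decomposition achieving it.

A single bag containing all 6 vertices is trivially a valid decomposition of width 5. For the lower bound, the 6 vertices {a, b, c, d, e, f} are pairwise adjacent, and any tree decomposition puts a clique entirely inside one bag — forcing width ≥ 5. Hence tw(G) = 5 exactly.

Treewidth 5.
Bags: B1 = {a, b, c, d, e, f}
Tree: (single bag)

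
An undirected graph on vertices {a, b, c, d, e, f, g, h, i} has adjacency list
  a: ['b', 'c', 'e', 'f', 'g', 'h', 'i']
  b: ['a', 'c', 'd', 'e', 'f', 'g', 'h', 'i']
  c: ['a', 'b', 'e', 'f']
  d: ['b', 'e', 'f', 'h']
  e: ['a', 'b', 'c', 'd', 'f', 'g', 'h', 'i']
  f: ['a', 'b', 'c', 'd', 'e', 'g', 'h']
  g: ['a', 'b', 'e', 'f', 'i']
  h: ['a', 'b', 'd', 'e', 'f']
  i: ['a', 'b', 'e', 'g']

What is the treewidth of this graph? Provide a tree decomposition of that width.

Treewidth 4.
One such decomposition:
Bags: B1 = {a, b, e, f, h}  B2 = {a, b, e, f, g}  B3 = {b, d, e, f, h}  B4 = {a, b, e, g, i}  B5 = {a, b, c, e, f}
Tree: B1–B2, B1–B3, B2–B4, B2–B5

The largest bag has 5 vertices, giving width 4; this decomposition certifies tw(G) ≤ 4. Conversely, {b, d, e, f, h} is a clique of size 5, and the vertices of any clique must share a bag in every tree decomposition; so some bag has ≥ 5 vertices and tw(G) ≥ 4. The upper and lower bounds meet at 4, so that is the treewidth.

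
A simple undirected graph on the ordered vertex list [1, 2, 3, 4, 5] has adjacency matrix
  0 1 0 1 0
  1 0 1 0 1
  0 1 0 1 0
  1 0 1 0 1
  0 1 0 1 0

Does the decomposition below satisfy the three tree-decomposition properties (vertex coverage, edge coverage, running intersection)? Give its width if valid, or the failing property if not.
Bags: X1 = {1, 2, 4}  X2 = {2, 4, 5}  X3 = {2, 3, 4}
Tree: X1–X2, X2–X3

Every vertex of G appears in some bag (union = {1, 2, 3, 4, 5}); every edge is covered by a bag; and for each vertex v the set of bags containing v is connected in the bag tree. The decomposition is therefore valid. The largest bag has 3 vertices, so the width is 2.

Yes; width 2.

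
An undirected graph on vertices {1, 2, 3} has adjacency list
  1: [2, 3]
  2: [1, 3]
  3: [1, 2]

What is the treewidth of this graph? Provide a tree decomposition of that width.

A single bag containing all 3 vertices is trivially a valid decomposition of width 2. Conversely, {1, 2, 3} is a clique of size 3, and the vertices of any clique must share a bag in every tree decomposition; so some bag has ≥ 3 vertices and tw(G) ≥ 2. Hence tw(G) = 2 exactly.

Treewidth 2.
One such decomposition:
Bags: B1 = {1, 2, 3}
Tree: (single bag)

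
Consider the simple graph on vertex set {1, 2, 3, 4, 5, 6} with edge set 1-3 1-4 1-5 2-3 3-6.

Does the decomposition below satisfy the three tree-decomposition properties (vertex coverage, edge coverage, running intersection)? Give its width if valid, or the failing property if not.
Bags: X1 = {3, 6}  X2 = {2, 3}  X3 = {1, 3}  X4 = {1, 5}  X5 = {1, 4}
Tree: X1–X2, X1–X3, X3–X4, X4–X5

Every vertex of G appears in some bag (union = {1, 2, 3, 4, 5, 6}); every edge is covered by a bag; and for each vertex v the set of bags containing v is connected in the bag tree. The decomposition is therefore valid. The largest bag has 2 vertices, so the width is 1.

Yes; width 1.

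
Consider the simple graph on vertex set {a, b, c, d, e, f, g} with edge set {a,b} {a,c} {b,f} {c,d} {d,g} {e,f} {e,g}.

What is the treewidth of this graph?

A width-2 tree decomposition is:
Bags: B1 = {c, d, g}  B2 = {a, c, g}  B3 = {a, b, g}  B4 = {b, f, g}  B5 = {e, f, g}
Tree: B1–B2, B2–B3, B3–B4, B4–B5
Each bag holds 3 vertices, so the decomposition has width 2, which upper-bounds the treewidth. Since g–d–c–a–b–f–e–g is a cycle in G, G is not acyclic. Forests are exactly the graphs of treewidth ≤ 1, so tw(G) ≥ 2. The upper and lower bounds meet at 2, so that is the treewidth.

2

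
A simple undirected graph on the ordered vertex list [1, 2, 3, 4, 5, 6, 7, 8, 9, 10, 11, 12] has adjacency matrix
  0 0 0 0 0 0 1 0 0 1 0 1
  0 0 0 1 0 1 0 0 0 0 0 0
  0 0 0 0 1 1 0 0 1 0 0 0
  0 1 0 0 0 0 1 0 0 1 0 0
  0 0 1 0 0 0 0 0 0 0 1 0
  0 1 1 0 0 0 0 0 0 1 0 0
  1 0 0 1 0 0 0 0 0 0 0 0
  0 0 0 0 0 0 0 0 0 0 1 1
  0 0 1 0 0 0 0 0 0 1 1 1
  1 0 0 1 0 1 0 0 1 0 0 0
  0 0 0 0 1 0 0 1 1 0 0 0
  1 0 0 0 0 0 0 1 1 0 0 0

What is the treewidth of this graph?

A width-3 tree decomposition is:
Bags: B1 = {1, 2, 4, 7}  B2 = {1, 2, 4, 10}  B3 = {1, 2, 6, 10}  B4 = {1, 6, 10, 12}  B5 = {6, 9, 10, 12}  B6 = {3, 6, 9, 12}  B7 = {3, 8, 9, 12}  B8 = {3, 8, 9, 11}  B9 = {3, 5, 8, 11}
Tree: B1–B2, B2–B3, B3–B4, B4–B5, B5–B6, B6–B7, B7–B8, B8–B9
Each bag holds 4 vertices, so the decomposition has width 3, which upper-bounds the treewidth. For the lower bound: the 4 vertex sets {2,4,7}, {1}, {10}, {3,6,9,12} are disjoint, each induces a connected subgraph, and every pair is joined by at least one edge of G. Contracting each set to a single vertex therefore yields K_{4} as a minor, and since treewidth is minor-monotone, tw(G) ≥ tw(K_{4}) = 3. Combining the bounds, tw(G) = 3.

3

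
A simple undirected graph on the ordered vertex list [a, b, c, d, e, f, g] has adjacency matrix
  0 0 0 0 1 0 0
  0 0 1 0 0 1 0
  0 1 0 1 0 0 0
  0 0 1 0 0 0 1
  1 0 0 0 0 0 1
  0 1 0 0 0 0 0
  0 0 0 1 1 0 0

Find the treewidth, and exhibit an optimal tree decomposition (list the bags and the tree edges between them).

Every bag has size at most 2, so the width is 2 − 1 = 1 and tw(G) ≤ 1. G has an edge, so its treewidth is at least 1. Hence tw(G) = 1 exactly.

Treewidth 1.
One such decomposition:
Bags: B1 = {b, f}  B2 = {b, c}  B3 = {c, d}  B4 = {d, g}  B5 = {e, g}  B6 = {a, e}
Tree: B1–B2, B2–B3, B3–B4, B4–B5, B5–B6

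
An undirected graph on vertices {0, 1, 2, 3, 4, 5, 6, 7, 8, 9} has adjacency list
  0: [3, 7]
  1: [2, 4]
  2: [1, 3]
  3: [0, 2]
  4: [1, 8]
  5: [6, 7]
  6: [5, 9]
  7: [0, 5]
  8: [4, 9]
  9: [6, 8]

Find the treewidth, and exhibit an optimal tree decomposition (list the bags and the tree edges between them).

Treewidth 2.
One optimal decomposition is:
Bags: B1 = {1, 4, 8}  B2 = {1, 2, 8}  B3 = {2, 3, 8}  B4 = {0, 3, 8}  B5 = {0, 7, 8}  B6 = {5, 7, 8}  B7 = {5, 6, 8}  B8 = {6, 8, 9}
Tree: B1–B2, B2–B3, B3–B4, B4–B5, B5–B6, B6–B7, B7–B8

The largest bag has 3 vertices, giving width 2; this decomposition certifies tw(G) ≤ 2. Since 8–4–1–2–3–0–7–5–6–9–8 is a cycle in G, G is not acyclic. Forests are exactly the graphs of treewidth ≤ 1, so tw(G) ≥ 2. Combining the bounds, tw(G) = 2.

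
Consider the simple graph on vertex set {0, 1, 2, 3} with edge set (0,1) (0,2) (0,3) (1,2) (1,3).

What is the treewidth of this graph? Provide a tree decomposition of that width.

Every bag has size at most 3, so the width is 3 − 1 = 2 and tw(G) ≤ 2. For the lower bound, the 3 vertices {0, 1, 2} are pairwise adjacent, and any tree decomposition puts a clique entirely inside one bag — forcing width ≥ 2. The upper and lower bounds meet at 2, so that is the treewidth.

Treewidth 2.
One such decomposition:
Bags: B1 = {0, 1, 2}  B2 = {0, 1, 3}
Tree: B1–B2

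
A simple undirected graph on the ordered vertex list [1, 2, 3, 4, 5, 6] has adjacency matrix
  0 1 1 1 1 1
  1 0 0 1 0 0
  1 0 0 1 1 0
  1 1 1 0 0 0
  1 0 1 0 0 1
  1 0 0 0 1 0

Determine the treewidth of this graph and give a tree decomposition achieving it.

Each bag holds 3 vertices, so the decomposition has width 2, which upper-bounds the treewidth. For the lower bound, the 3 vertices {1, 2, 4} are pairwise adjacent, and any tree decomposition puts a clique entirely inside one bag — forcing width ≥ 2. The upper and lower bounds meet at 2, so that is the treewidth.

Treewidth 2.
One optimal decomposition is:
Bags: B1 = {1, 2, 4}  B2 = {1, 3, 4}  B3 = {1, 3, 5}  B4 = {1, 5, 6}
Tree: B1–B2, B2–B3, B3–B4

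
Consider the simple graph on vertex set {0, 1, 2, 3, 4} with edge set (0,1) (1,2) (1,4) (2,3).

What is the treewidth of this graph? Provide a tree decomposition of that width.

Each bag holds 2 vertices, so the decomposition has width 1, which upper-bounds the treewidth. G has an edge, so its treewidth is at least 1. Hence tw(G) = 1 exactly.

Treewidth 1.
One optimal decomposition is:
Bags: B1 = {1, 2}  B2 = {1, 4}  B3 = {0, 1}  B4 = {2, 3}
Tree: B1–B2, B1–B3, B1–B4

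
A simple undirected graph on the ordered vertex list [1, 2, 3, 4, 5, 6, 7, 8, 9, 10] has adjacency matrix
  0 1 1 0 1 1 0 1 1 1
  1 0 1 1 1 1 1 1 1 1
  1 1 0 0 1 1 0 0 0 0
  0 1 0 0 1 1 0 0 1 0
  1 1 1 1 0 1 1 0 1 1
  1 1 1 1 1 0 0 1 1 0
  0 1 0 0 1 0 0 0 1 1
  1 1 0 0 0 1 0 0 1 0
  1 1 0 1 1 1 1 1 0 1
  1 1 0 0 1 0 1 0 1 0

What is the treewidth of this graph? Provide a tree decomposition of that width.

Treewidth 4.
One optimal decomposition is:
Bags: B1 = {1, 2, 5, 9, 10}  B2 = {1, 2, 5, 6, 9}  B3 = {2, 5, 7, 9, 10}  B4 = {1, 2, 6, 8, 9}  B5 = {1, 2, 3, 5, 6}  B6 = {2, 4, 5, 6, 9}
Tree: B1–B2, B1–B3, B2–B4, B2–B5, B2–B6

Every bag has size at most 5, so the width is 5 − 1 = 4 and tw(G) ≤ 4. On the other hand G contains the 5-clique {1, 2, 6, 8, 9}. A clique must lie in a single bag of any decomposition, so no decomposition can have width below 4. Hence tw(G) = 4 exactly.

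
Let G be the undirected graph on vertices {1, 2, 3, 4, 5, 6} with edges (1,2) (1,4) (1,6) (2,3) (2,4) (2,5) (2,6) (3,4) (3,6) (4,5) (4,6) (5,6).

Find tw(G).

A width-3 tree decomposition is:
Bags: B1 = {2, 3, 4, 6}  B2 = {1, 2, 4, 6}  B3 = {2, 4, 5, 6}
Tree: B1–B2, B1–B3
The largest bag has 4 vertices, giving width 3; this decomposition certifies tw(G) ≤ 3. Conversely, {1, 2, 4, 6} is a clique of size 4, and the vertices of any clique must share a bag in every tree decomposition; so some bag has ≥ 4 vertices and tw(G) ≥ 3. Combining the bounds, tw(G) = 3.

3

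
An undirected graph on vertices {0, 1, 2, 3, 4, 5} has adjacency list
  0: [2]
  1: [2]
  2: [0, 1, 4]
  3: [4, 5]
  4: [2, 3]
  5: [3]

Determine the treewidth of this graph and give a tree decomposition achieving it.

Treewidth 1.
Bags: B1 = {2, 4}  B2 = {3, 4}  B3 = {3, 5}  B4 = {0, 2}  B5 = {1, 2}
Tree: B1–B2, B2–B3, B1–B4, B4–B5

Each bag holds 2 vertices, so the decomposition has width 1, which upper-bounds the treewidth. Since G has at least one edge (e.g. 2–4), it is not an edgeless graph, so tw(G) ≥ 1. Combining the bounds, tw(G) = 1.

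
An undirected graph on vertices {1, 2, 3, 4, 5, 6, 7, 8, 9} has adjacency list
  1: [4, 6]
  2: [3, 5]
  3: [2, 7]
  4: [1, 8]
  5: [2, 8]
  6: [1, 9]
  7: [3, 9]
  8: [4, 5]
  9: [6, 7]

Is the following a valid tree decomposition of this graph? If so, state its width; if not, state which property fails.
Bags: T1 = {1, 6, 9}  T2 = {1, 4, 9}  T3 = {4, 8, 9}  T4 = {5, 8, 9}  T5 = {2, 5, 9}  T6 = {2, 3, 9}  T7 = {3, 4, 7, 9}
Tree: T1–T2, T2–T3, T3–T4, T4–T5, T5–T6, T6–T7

A tree decomposition must satisfy three properties: every vertex lies in some bag; for every edge, both endpoints lie together in some bag; and for every vertex, the bags containing it form a connected subtree. Here bags containing vertex 4 are not connected in the tree, so the decomposition is invalid.

No — bags containing vertex 4 are not connected in the tree.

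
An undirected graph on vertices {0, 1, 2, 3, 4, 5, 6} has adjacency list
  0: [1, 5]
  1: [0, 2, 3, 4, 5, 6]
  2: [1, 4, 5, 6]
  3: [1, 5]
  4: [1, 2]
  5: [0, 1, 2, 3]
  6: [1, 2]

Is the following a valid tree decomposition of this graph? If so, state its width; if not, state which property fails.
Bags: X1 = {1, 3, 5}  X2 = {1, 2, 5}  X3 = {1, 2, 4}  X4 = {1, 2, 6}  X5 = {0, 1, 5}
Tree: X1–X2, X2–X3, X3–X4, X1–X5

Yes; width 2.

Vertex coverage: the bags together contain {0, 1, 2, 3, 4, 5, 6}, the full vertex set. Edge coverage: each edge of G has both endpoints in at least one bag. Running intersection: for every vertex, the bags containing it form a connected subtree. All three properties hold, so this is a valid tree decomposition of width max|bag| − 1 = 2, and hence tw(G) ≤ 2.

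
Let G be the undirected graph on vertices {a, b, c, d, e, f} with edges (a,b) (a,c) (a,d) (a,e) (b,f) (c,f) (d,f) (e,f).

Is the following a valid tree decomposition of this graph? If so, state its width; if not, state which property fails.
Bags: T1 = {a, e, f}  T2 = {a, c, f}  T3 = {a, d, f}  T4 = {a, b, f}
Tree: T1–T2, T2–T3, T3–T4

Yes; width 2.

Vertex coverage: the bags together contain {a, b, c, d, e, f}, the full vertex set. Edge coverage: each edge of G has both endpoints in at least one bag. Running intersection: for every vertex, the bags containing it form a connected subtree. All three properties hold, so this is a valid tree decomposition of width max|bag| − 1 = 2, and hence tw(G) ≤ 2.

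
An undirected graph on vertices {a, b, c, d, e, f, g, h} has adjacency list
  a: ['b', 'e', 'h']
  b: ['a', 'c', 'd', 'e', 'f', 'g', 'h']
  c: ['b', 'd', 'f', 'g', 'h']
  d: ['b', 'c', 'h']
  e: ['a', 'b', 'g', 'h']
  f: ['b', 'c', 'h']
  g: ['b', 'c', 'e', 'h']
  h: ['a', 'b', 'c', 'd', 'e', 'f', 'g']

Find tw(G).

3

A width-3 tree decomposition is:
Bags: B1 = {b, c, g, h}  B2 = {b, e, g, h}  B3 = {b, c, d, h}  B4 = {b, c, f, h}  B5 = {a, b, e, h}
Tree: B1–B2, B1–B3, B1–B4, B2–B5
Each bag holds 4 vertices, so the decomposition has width 3, which upper-bounds the treewidth. For the lower bound, the 4 vertices {b, e, g, h} are pairwise adjacent, and any tree decomposition puts a clique entirely inside one bag — forcing width ≥ 3. The upper and lower bounds meet at 3, so that is the treewidth.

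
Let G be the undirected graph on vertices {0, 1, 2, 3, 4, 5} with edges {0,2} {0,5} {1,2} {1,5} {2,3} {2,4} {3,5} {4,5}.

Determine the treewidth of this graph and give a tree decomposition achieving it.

Every bag has size at most 3, so the width is 3 − 1 = 2 and tw(G) ≤ 2. For the lower bound, G contains the cycle 2–1–5–3–2, so G is not a forest; only forests have treewidth ≤ 1, hence tw(G) ≥ 2. Therefore the treewidth is 2.

Treewidth 2.
One optimal decomposition is:
Bags: B1 = {1, 2, 5}  B2 = {2, 3, 5}  B3 = {0, 2, 5}  B4 = {2, 4, 5}
Tree: B1–B2, B2–B3, B3–B4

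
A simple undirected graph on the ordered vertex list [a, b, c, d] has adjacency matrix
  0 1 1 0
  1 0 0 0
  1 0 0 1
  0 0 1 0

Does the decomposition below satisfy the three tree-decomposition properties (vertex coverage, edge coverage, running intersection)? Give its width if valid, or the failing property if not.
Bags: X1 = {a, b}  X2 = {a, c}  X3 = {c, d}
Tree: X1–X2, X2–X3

Vertex coverage: the bags together contain {a, b, c, d}, the full vertex set. Edge coverage: each edge of G has both endpoints in at least one bag. Running intersection: for every vertex, the bags containing it form a connected subtree. All three properties hold, so this is a valid tree decomposition of width max|bag| − 1 = 1, and hence tw(G) ≤ 1.

Yes; width 1.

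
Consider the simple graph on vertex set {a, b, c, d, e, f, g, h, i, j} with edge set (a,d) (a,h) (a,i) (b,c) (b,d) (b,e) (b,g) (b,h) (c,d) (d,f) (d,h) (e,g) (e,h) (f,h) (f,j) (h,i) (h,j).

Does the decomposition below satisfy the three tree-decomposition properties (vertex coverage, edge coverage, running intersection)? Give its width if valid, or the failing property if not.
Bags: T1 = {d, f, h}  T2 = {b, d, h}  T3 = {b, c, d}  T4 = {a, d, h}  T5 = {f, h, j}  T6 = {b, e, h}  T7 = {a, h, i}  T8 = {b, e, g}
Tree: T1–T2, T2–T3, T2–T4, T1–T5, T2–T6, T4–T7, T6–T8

Yes; width 2.

Vertex coverage: the bags together contain {a, b, c, d, e, f, g, h, i, j}, the full vertex set. Edge coverage: each edge of G has both endpoints in at least one bag. Running intersection: for every vertex, the bags containing it form a connected subtree. All three properties hold, so this is a valid tree decomposition of width max|bag| − 1 = 2, and hence tw(G) ≤ 2.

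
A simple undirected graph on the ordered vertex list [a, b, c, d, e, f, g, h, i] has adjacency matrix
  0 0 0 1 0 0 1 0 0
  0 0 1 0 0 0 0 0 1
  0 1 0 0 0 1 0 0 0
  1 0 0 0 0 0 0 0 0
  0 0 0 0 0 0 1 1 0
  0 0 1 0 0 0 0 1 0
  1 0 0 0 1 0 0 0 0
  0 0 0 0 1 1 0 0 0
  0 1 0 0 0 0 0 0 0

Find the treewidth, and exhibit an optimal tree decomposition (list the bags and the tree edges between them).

Treewidth 1.
Bags: B1 = {a, d}  B2 = {a, g}  B3 = {e, g}  B4 = {e, h}  B5 = {f, h}  B6 = {c, f}  B7 = {b, c}  B8 = {b, i}
Tree: B1–B2, B2–B3, B3–B4, B4–B5, B5–B6, B6–B7, B7–B8

Every bag has size at most 2, so the width is 2 − 1 = 1 and tw(G) ≤ 1. G has an edge, so its treewidth is at least 1. The upper and lower bounds meet at 1, so that is the treewidth.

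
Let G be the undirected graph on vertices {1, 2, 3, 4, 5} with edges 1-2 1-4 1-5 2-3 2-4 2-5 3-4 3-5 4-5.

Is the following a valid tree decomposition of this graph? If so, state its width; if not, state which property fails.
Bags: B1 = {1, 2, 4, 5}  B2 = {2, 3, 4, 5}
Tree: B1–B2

Yes; width 3.

Vertex coverage: the bags together contain {1, 2, 3, 4, 5}, the full vertex set. Edge coverage: each edge of G has both endpoints in at least one bag. Running intersection: for every vertex, the bags containing it form a connected subtree. All three properties hold, so this is a valid tree decomposition of width max|bag| − 1 = 3, and hence tw(G) ≤ 3.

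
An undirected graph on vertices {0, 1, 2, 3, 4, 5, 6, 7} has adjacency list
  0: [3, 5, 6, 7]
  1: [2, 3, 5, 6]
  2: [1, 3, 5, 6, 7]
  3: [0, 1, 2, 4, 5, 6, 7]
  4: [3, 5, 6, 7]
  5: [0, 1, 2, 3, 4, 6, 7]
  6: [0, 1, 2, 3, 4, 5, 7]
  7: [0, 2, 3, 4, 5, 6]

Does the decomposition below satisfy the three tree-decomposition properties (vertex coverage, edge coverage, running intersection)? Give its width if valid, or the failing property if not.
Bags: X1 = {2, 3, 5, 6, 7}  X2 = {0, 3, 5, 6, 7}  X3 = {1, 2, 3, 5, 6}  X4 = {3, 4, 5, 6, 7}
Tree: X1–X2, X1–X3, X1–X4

Checking the three conditions: (i) the bags cover all of {0, 1, 2, 3, 4, 5, 6, 7}; (ii) for each edge, some bag contains both endpoints; (iii) the bags containing any fixed vertex form a subtree. All hold, so the decomposition is valid with width 5 − 1 = 4.

Yes; width 4.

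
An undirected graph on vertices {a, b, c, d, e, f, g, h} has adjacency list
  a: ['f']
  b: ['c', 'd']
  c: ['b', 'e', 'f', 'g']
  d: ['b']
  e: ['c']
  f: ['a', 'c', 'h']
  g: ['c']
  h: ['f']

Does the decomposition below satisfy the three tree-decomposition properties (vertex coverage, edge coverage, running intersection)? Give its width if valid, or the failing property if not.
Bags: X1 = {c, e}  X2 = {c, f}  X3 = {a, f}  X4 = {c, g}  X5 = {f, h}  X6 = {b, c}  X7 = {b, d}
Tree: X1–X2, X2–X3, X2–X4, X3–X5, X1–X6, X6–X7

Every vertex of G appears in some bag (union = {a, b, c, d, e, f, g, h}); every edge is covered by a bag; and for each vertex v the set of bags containing v is connected in the bag tree. The decomposition is therefore valid. The largest bag has 2 vertices, so the width is 1.

Yes; width 1.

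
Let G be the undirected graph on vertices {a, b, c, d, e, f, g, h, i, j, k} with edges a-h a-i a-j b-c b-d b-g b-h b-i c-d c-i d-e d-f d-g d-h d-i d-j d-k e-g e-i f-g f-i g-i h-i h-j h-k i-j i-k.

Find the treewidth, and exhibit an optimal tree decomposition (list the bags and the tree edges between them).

The largest bag has 4 vertices, giving width 3; this decomposition certifies tw(G) ≤ 3. For the lower bound, the 4 vertices {d, e, g, i} are pairwise adjacent, and any tree decomposition puts a clique entirely inside one bag — forcing width ≥ 3. Combining the bounds, tw(G) = 3.

Treewidth 3.
One such decomposition:
Bags: B1 = {b, d, g, i}  B2 = {b, c, d, i}  B3 = {b, d, h, i}  B4 = {d, h, i, j}  B5 = {d, e, g, i}  B6 = {d, h, i, k}  B7 = {a, h, i, j}  B8 = {d, f, g, i}
Tree: B1–B2, B1–B3, B3–B4, B1–B5, B4–B6, B4–B7, B5–B8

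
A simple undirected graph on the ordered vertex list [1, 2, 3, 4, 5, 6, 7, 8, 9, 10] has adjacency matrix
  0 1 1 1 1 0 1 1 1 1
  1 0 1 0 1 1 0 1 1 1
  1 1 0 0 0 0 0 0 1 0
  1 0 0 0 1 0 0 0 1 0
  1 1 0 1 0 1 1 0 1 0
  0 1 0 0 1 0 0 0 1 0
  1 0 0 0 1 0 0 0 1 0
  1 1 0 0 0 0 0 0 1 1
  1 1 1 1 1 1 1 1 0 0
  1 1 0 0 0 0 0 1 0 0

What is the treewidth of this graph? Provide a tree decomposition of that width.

Every bag has size at most 4, so the width is 4 − 1 = 3 and tw(G) ≤ 3. On the other hand G contains the 4-clique {1, 2, 8, 9}. A clique must lie in a single bag of any decomposition, so no decomposition can have width below 3. Therefore the treewidth is 3.

Treewidth 3.
Bags: B1 = {1, 4, 5, 9}  B2 = {1, 2, 5, 9}  B3 = {1, 2, 8, 9}  B4 = {1, 5, 7, 9}  B5 = {1, 2, 3, 9}  B6 = {1, 2, 8, 10}  B7 = {2, 5, 6, 9}
Tree: B1–B2, B2–B3, B1–B4, B2–B5, B3–B6, B2–B7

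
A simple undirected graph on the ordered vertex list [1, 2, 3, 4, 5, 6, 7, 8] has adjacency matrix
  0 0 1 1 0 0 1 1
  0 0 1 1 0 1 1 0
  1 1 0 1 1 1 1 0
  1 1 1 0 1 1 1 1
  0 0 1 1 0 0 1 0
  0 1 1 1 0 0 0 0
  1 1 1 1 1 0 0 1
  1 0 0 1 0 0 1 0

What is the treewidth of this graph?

A width-3 tree decomposition is:
Bags: B1 = {2, 3, 4, 7}  B2 = {2, 3, 4, 6}  B3 = {3, 4, 5, 7}  B4 = {1, 3, 4, 7}  B5 = {1, 4, 7, 8}
Tree: B1–B2, B1–B3, B3–B4, B4–B5
Each bag holds 4 vertices, so the decomposition has width 3, which upper-bounds the treewidth. On the other hand G contains the 4-clique {1, 4, 7, 8}. A clique must lie in a single bag of any decomposition, so no decomposition can have width below 3. Therefore the treewidth is 3.

3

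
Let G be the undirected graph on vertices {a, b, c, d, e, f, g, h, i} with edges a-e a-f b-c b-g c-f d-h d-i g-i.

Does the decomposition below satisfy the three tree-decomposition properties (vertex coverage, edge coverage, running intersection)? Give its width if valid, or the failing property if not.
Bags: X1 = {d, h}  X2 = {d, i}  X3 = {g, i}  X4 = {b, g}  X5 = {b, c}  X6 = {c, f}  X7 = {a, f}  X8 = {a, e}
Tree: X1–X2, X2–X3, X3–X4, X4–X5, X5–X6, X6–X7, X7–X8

Yes; width 1.

Checking the three conditions: (i) the bags cover all of {a, b, c, d, e, f, g, h, i}; (ii) for each edge, some bag contains both endpoints; (iii) the bags containing any fixed vertex form a subtree. All hold, so the decomposition is valid with width 2 − 1 = 1.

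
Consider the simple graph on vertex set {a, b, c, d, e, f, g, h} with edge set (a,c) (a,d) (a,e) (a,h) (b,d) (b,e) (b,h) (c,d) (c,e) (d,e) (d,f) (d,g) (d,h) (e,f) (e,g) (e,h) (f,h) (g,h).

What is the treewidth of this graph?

3

A width-3 tree decomposition is:
Bags: B1 = {d, e, f, h}  B2 = {a, d, e, h}  B3 = {b, d, e, h}  B4 = {a, c, d, e}  B5 = {d, e, g, h}
Tree: B1–B2, B1–B3, B2–B4, B1–B5
Each bag holds 4 vertices, so the decomposition has width 3, which upper-bounds the treewidth. Conversely, {d, e, g, h} is a clique of size 4, and the vertices of any clique must share a bag in every tree decomposition; so some bag has ≥ 4 vertices and tw(G) ≥ 3. Therefore the treewidth is 3.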